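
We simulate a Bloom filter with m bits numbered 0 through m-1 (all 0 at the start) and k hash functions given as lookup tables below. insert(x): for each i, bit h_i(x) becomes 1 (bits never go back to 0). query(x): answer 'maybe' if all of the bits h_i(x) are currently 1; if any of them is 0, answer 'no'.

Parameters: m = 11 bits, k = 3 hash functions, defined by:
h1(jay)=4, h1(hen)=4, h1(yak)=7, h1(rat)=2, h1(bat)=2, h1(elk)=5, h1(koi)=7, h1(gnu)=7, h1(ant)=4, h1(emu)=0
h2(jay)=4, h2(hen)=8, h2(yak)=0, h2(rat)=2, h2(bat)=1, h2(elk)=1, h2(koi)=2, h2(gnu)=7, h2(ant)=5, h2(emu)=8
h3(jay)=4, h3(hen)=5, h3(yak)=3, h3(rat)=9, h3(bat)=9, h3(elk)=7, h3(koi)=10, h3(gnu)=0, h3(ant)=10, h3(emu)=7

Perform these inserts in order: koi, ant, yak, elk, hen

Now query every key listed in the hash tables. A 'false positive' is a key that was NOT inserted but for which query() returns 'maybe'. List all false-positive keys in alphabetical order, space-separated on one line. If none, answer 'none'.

Answer: emu gnu jay

Derivation:
Start: bits=00000000000
After insert 'koi': sets bits 2 7 10 -> bits=00100001001
After insert 'ant': sets bits 4 5 10 -> bits=00101101001
After insert 'yak': sets bits 0 3 7 -> bits=10111101001
After insert 'elk': sets bits 1 5 7 -> bits=11111101001
After insert 'hen': sets bits 4 5 8 -> bits=11111101101
Not inserted: bat emu gnu jay rat — query each against bits=11111101101:
query bat: checks bit1=1, bit2=1, bit9=0 (has a 0) -> no => not a false positive
query emu: checks bit0=1, bit7=1, bit8=1 (all 1) -> maybe => FALSE POSITIVE
query gnu: checks bit0=1, bit7=1 (all 1) -> maybe => FALSE POSITIVE
query jay: checks bit4=1 (all 1) -> maybe => FALSE POSITIVE
query rat: checks bit2=1, bit9=0 (has a 0) -> no => not a false positive
False positives (alphabetical): emu gnu jay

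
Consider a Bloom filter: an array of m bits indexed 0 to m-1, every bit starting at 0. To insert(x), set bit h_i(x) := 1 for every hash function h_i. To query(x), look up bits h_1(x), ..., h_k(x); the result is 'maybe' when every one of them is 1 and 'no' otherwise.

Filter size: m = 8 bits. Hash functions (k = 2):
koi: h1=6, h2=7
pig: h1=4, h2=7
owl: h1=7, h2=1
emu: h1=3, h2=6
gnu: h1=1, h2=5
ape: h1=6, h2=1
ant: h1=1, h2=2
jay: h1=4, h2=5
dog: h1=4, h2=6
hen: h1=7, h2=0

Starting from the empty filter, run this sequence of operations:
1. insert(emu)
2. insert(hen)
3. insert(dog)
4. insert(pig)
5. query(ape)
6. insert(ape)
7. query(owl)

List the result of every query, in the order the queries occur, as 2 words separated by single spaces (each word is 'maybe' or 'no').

Answer: no maybe

Derivation:
Start: bits=00000000
Op 1: insert emu -> sets bits 3 6 -> bits=00010010
Op 2: insert hen -> sets bits 0 7 -> bits=10010011
Op 3: insert dog -> sets bits 4 6 -> bits=10011011
Op 4: insert pig -> sets bits 4 7 -> bits=10011011
Op 5: query ape -> checks bit1=0, bit6=1 (has a 0) -> no
Op 6: insert ape -> sets bits 1 6 -> bits=11011011
Op 7: query owl -> checks bit1=1, bit7=1 (all 1) -> maybe
Query results in order: no maybe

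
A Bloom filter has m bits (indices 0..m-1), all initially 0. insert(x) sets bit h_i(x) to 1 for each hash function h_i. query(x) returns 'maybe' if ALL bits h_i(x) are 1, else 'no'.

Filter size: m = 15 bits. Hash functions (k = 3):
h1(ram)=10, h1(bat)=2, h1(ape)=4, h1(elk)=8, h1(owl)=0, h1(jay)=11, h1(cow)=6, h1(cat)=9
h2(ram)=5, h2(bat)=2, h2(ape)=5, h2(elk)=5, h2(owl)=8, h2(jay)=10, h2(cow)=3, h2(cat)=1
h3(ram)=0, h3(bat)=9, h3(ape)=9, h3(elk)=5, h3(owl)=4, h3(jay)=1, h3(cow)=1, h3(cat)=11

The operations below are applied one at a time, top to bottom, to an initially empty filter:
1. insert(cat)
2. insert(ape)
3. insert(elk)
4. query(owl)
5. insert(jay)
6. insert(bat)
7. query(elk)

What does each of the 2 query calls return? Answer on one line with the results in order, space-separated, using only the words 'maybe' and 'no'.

Answer: no maybe

Derivation:
Start: bits=000000000000000
Op 1: insert cat -> sets bits 1 9 11 -> bits=010000000101000
Op 2: insert ape -> sets bits 4 5 9 -> bits=010011000101000
Op 3: insert elk -> sets bits 5 8 -> bits=010011001101000
Op 4: query owl -> checks bit0=0, bit4=1, bit8=1 (has a 0) -> no
Op 5: insert jay -> sets bits 1 10 11 -> bits=010011001111000
Op 6: insert bat -> sets bits 2 9 -> bits=011011001111000
Op 7: query elk -> checks bit5=1, bit8=1 (all 1) -> maybe
Query results in order: no maybe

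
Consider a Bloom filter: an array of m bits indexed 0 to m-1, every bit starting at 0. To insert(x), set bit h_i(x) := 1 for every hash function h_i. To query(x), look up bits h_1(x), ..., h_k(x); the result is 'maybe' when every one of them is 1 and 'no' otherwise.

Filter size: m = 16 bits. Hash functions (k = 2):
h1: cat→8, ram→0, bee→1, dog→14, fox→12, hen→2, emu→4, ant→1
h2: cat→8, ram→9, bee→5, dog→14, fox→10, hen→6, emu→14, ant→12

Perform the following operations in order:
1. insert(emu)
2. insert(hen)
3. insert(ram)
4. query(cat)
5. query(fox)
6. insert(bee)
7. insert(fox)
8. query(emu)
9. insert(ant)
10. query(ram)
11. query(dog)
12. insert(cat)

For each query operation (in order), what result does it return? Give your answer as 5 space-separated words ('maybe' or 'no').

Answer: no no maybe maybe maybe

Derivation:
Start: bits=0000000000000000
Op 1: insert emu -> sets bits 4 14 -> bits=0000100000000010
Op 2: insert hen -> sets bits 2 6 -> bits=0010101000000010
Op 3: insert ram -> sets bits 0 9 -> bits=1010101001000010
Op 4: query cat -> checks bit8=0 (has a 0) -> no
Op 5: query fox -> checks bit10=0, bit12=0 (has a 0) -> no
Op 6: insert bee -> sets bits 1 5 -> bits=1110111001000010
Op 7: insert fox -> sets bits 10 12 -> bits=1110111001101010
Op 8: query emu -> checks bit4=1, bit14=1 (all 1) -> maybe
Op 9: insert ant -> sets bits 1 12 -> bits=1110111001101010
Op 10: query ram -> checks bit0=1, bit9=1 (all 1) -> maybe
Op 11: query dog -> checks bit14=1 (all 1) -> maybe
Op 12: insert cat -> sets bits 8 -> bits=1110111011101010
Query results in order: no no maybe maybe maybe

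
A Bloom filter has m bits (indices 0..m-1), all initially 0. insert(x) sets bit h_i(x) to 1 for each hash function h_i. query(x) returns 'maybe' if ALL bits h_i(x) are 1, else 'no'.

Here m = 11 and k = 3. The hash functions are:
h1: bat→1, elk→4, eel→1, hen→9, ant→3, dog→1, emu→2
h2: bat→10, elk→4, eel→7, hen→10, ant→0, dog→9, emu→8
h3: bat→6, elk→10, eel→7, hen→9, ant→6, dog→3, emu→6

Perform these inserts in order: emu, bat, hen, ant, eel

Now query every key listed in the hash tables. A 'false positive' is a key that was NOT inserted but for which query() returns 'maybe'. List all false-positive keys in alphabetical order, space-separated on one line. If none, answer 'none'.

Start: bits=00000000000
After insert 'emu': sets bits 2 6 8 -> bits=00100010100
After insert 'bat': sets bits 1 6 10 -> bits=01100010101
After insert 'hen': sets bits 9 10 -> bits=01100010111
After insert 'ant': sets bits 0 3 6 -> bits=11110010111
After insert 'eel': sets bits 1 7 -> bits=11110011111
Not inserted: dog elk — query each against bits=11110011111:
query dog: checks bit1=1, bit3=1, bit9=1 (all 1) -> maybe => FALSE POSITIVE
query elk: checks bit4=0, bit10=1 (has a 0) -> no => not a false positive
False positives (alphabetical): dog

Answer: dog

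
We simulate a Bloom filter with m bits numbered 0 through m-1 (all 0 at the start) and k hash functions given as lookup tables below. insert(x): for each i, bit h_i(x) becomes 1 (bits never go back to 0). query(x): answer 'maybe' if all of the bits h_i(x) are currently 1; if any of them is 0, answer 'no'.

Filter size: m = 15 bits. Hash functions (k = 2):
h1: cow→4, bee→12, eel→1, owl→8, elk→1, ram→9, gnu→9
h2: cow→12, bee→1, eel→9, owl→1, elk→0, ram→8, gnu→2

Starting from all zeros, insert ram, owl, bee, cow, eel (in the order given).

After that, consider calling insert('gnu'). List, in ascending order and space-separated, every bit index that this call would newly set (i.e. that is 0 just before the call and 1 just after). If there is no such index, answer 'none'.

Answer: 2

Derivation:
Start: bits=000000000000000
After insert 'ram': sets bits 8 9 -> bits=000000001100000
After insert 'owl': sets bits 1 8 -> bits=010000001100000
After insert 'bee': sets bits 1 12 -> bits=010000001100100
After insert 'cow': sets bits 4 12 -> bits=010010001100100
After insert 'eel': sets bits 1 9 -> bits=010010001100100
insert 'gnu' would touch bits 2 9; currently bit2=0, bit9=1
Bits that are 0 among those (would change 0->1): 2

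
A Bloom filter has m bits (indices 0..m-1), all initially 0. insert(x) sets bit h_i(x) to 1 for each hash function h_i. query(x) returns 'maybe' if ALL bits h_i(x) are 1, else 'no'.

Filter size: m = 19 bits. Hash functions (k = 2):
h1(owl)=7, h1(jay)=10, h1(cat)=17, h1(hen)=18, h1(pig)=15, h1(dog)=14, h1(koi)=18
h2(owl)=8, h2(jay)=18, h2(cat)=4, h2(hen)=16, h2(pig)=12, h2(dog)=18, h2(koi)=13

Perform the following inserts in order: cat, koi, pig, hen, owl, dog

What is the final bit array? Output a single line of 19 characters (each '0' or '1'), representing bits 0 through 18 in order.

Start: bits=0000000000000000000
After insert 'cat': sets bits 4 17 -> bits=0000100000000000010
After insert 'koi': sets bits 13 18 -> bits=0000100000000100011
After insert 'pig': sets bits 12 15 -> bits=0000100000001101011
After insert 'hen': sets bits 16 18 -> bits=0000100000001101111
After insert 'owl': sets bits 7 8 -> bits=0000100110001101111
After insert 'dog': sets bits 14 18 -> bits=0000100110001111111

Answer: 0000100110001111111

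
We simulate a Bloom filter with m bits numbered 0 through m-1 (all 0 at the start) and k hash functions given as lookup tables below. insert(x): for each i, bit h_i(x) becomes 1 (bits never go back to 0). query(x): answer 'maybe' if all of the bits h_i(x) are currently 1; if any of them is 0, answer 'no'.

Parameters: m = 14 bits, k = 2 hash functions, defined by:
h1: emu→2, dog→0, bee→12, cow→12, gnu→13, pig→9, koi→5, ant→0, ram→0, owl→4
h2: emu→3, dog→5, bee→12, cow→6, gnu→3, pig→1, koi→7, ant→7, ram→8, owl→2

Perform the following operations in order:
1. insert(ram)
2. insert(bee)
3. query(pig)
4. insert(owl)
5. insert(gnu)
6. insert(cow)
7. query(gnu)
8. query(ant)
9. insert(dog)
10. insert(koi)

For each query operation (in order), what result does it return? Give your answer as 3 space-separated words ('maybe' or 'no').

Start: bits=00000000000000
Op 1: insert ram -> sets bits 0 8 -> bits=10000000100000
Op 2: insert bee -> sets bits 12 -> bits=10000000100010
Op 3: query pig -> checks bit1=0, bit9=0 (has a 0) -> no
Op 4: insert owl -> sets bits 2 4 -> bits=10101000100010
Op 5: insert gnu -> sets bits 3 13 -> bits=10111000100011
Op 6: insert cow -> sets bits 6 12 -> bits=10111010100011
Op 7: query gnu -> checks bit3=1, bit13=1 (all 1) -> maybe
Op 8: query ant -> checks bit0=1, bit7=0 (has a 0) -> no
Op 9: insert dog -> sets bits 0 5 -> bits=10111110100011
Op 10: insert koi -> sets bits 5 7 -> bits=10111111100011
Query results in order: no maybe no

Answer: no maybe no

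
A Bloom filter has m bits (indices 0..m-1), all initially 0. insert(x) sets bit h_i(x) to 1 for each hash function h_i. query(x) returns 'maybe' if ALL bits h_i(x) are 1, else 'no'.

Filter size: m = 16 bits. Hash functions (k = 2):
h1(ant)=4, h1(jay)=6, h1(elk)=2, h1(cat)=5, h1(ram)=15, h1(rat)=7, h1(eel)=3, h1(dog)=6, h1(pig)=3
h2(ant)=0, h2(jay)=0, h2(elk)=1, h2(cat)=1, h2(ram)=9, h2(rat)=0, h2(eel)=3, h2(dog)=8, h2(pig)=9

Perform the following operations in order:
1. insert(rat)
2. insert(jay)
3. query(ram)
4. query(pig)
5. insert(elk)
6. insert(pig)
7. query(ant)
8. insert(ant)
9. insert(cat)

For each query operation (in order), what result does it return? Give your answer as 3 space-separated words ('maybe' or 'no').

Answer: no no no

Derivation:
Start: bits=0000000000000000
Op 1: insert rat -> sets bits 0 7 -> bits=1000000100000000
Op 2: insert jay -> sets bits 0 6 -> bits=1000001100000000
Op 3: query ram -> checks bit9=0, bit15=0 (has a 0) -> no
Op 4: query pig -> checks bit3=0, bit9=0 (has a 0) -> no
Op 5: insert elk -> sets bits 1 2 -> bits=1110001100000000
Op 6: insert pig -> sets bits 3 9 -> bits=1111001101000000
Op 7: query ant -> checks bit0=1, bit4=0 (has a 0) -> no
Op 8: insert ant -> sets bits 0 4 -> bits=1111101101000000
Op 9: insert cat -> sets bits 1 5 -> bits=1111111101000000
Query results in order: no no no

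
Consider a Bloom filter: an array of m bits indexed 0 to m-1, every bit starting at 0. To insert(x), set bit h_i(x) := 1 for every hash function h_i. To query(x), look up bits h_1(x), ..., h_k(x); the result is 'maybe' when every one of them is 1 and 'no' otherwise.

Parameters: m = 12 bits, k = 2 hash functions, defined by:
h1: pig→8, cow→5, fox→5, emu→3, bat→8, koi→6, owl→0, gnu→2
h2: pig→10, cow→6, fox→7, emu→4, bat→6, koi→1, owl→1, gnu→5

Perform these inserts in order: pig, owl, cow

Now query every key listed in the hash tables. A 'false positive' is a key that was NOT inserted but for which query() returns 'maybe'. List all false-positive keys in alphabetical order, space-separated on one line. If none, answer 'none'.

Answer: bat koi

Derivation:
Start: bits=000000000000
After insert 'pig': sets bits 8 10 -> bits=000000001010
After insert 'owl': sets bits 0 1 -> bits=110000001010
After insert 'cow': sets bits 5 6 -> bits=110001101010
Not inserted: bat emu fox gnu koi — query each against bits=110001101010:
query bat: checks bit6=1, bit8=1 (all 1) -> maybe => FALSE POSITIVE
query emu: checks bit3=0, bit4=0 (has a 0) -> no => not a false positive
query fox: checks bit5=1, bit7=0 (has a 0) -> no => not a false positive
query gnu: checks bit2=0, bit5=1 (has a 0) -> no => not a false positive
query koi: checks bit1=1, bit6=1 (all 1) -> maybe => FALSE POSITIVE
False positives (alphabetical): bat koi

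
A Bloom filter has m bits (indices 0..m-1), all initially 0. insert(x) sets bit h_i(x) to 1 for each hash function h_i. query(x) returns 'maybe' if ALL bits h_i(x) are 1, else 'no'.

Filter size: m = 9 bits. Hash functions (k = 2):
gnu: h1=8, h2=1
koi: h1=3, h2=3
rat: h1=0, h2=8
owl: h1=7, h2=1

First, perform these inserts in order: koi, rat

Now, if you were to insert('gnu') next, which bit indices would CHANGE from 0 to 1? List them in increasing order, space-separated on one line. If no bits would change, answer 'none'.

Start: bits=000000000
After insert 'koi': sets bits 3 -> bits=000100000
After insert 'rat': sets bits 0 8 -> bits=100100001
insert 'gnu' would touch bits 1 8; currently bit1=0, bit8=1
Bits that are 0 among those (would change 0->1): 1

Answer: 1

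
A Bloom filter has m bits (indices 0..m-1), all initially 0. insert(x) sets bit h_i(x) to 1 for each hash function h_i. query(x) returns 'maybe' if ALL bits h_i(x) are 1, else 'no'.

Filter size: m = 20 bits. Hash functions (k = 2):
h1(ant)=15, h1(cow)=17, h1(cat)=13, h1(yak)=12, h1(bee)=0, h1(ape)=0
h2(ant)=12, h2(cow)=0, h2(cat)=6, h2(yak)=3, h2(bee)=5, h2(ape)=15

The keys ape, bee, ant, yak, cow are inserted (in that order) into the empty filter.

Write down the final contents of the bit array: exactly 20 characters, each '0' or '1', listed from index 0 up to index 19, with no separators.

Answer: 10010100000010010100

Derivation:
Start: bits=00000000000000000000
After insert 'ape': sets bits 0 15 -> bits=10000000000000010000
After insert 'bee': sets bits 0 5 -> bits=10000100000000010000
After insert 'ant': sets bits 12 15 -> bits=10000100000010010000
After insert 'yak': sets bits 3 12 -> bits=10010100000010010000
After insert 'cow': sets bits 0 17 -> bits=10010100000010010100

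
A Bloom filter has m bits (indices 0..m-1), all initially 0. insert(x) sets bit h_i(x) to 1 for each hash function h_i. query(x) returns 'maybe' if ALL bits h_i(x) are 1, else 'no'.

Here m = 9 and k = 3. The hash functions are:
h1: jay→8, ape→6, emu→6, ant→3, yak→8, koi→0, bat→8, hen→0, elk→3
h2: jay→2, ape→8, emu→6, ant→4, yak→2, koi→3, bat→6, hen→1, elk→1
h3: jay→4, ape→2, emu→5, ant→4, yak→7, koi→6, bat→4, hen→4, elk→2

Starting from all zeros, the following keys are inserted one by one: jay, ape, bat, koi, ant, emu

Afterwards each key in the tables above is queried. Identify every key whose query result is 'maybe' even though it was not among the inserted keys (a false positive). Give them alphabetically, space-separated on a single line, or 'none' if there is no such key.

Start: bits=000000000
After insert 'jay': sets bits 2 4 8 -> bits=001010001
After insert 'ape': sets bits 2 6 8 -> bits=001010101
After insert 'bat': sets bits 4 6 8 -> bits=001010101
After insert 'koi': sets bits 0 3 6 -> bits=101110101
After insert 'ant': sets bits 3 4 -> bits=101110101
After insert 'emu': sets bits 5 6 -> bits=101111101
Not inserted: elk hen yak — query each against bits=101111101:
query elk: checks bit1=0, bit2=1, bit3=1 (has a 0) -> no => not a false positive
query hen: checks bit0=1, bit1=0, bit4=1 (has a 0) -> no => not a false positive
query yak: checks bit2=1, bit7=0, bit8=1 (has a 0) -> no => not a false positive
False positives (alphabetical): none

Answer: none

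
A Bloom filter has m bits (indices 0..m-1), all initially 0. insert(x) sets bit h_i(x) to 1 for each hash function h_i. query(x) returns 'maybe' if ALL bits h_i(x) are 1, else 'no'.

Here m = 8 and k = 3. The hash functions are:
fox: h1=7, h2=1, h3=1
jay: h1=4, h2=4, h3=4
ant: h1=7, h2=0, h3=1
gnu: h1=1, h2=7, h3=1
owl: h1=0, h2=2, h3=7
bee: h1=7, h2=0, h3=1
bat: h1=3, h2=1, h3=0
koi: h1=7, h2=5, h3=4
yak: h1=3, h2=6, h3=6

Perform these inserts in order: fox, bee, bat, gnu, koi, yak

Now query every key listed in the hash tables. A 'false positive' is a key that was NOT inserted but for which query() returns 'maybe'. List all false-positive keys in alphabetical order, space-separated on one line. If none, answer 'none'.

Answer: ant jay

Derivation:
Start: bits=00000000
After insert 'fox': sets bits 1 7 -> bits=01000001
After insert 'bee': sets bits 0 1 7 -> bits=11000001
After insert 'bat': sets bits 0 1 3 -> bits=11010001
After insert 'gnu': sets bits 1 7 -> bits=11010001
After insert 'koi': sets bits 4 5 7 -> bits=11011101
After insert 'yak': sets bits 3 6 -> bits=11011111
Not inserted: ant jay owl — query each against bits=11011111:
query ant: checks bit0=1, bit1=1, bit7=1 (all 1) -> maybe => FALSE POSITIVE
query jay: checks bit4=1 (all 1) -> maybe => FALSE POSITIVE
query owl: checks bit0=1, bit2=0, bit7=1 (has a 0) -> no => not a false positive
False positives (alphabetical): ant jay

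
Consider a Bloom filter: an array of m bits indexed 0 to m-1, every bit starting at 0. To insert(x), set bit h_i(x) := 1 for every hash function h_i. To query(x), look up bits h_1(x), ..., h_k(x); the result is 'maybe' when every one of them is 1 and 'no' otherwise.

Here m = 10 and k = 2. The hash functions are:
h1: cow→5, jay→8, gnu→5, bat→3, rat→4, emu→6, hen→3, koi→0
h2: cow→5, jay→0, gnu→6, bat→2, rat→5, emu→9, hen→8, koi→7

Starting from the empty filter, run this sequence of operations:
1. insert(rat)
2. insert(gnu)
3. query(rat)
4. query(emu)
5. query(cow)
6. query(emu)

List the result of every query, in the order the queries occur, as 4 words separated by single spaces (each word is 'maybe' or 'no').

Start: bits=0000000000
Op 1: insert rat -> sets bits 4 5 -> bits=0000110000
Op 2: insert gnu -> sets bits 5 6 -> bits=0000111000
Op 3: query rat -> checks bit4=1, bit5=1 (all 1) -> maybe
Op 4: query emu -> checks bit6=1, bit9=0 (has a 0) -> no
Op 5: query cow -> checks bit5=1 (all 1) -> maybe
Op 6: query emu -> checks bit6=1, bit9=0 (has a 0) -> no
Query results in order: maybe no maybe no

Answer: maybe no maybe no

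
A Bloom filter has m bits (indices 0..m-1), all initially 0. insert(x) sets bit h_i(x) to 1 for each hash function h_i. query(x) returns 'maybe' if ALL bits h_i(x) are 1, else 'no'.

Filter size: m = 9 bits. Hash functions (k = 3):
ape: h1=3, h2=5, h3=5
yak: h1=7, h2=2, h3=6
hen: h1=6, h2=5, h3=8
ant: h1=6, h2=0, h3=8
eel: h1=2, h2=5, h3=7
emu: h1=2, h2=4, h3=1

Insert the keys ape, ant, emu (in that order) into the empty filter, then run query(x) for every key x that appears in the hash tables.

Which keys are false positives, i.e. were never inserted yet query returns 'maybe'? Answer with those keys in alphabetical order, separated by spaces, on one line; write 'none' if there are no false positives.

Start: bits=000000000
After insert 'ape': sets bits 3 5 -> bits=000101000
After insert 'ant': sets bits 0 6 8 -> bits=100101101
After insert 'emu': sets bits 1 2 4 -> bits=111111101
Not inserted: eel hen yak — query each against bits=111111101:
query eel: checks bit2=1, bit5=1, bit7=0 (has a 0) -> no => not a false positive
query hen: checks bit5=1, bit6=1, bit8=1 (all 1) -> maybe => FALSE POSITIVE
query yak: checks bit2=1, bit6=1, bit7=0 (has a 0) -> no => not a false positive
False positives (alphabetical): hen

Answer: hen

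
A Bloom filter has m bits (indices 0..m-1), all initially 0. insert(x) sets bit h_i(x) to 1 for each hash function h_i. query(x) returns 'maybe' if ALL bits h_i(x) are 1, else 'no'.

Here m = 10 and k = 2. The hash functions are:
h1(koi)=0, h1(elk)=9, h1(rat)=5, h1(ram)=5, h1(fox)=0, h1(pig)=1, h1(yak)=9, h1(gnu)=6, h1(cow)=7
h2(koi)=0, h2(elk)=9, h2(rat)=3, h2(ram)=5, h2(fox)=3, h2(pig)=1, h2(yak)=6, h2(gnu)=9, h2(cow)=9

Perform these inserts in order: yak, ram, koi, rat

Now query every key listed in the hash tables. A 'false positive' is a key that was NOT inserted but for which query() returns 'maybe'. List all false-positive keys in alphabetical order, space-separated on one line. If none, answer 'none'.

Answer: elk fox gnu

Derivation:
Start: bits=0000000000
After insert 'yak': sets bits 6 9 -> bits=0000001001
After insert 'ram': sets bits 5 -> bits=0000011001
After insert 'koi': sets bits 0 -> bits=1000011001
After insert 'rat': sets bits 3 5 -> bits=1001011001
Not inserted: cow elk fox gnu pig — query each against bits=1001011001:
query cow: checks bit7=0, bit9=1 (has a 0) -> no => not a false positive
query elk: checks bit9=1 (all 1) -> maybe => FALSE POSITIVE
query fox: checks bit0=1, bit3=1 (all 1) -> maybe => FALSE POSITIVE
query gnu: checks bit6=1, bit9=1 (all 1) -> maybe => FALSE POSITIVE
query pig: checks bit1=0 (has a 0) -> no => not a false positive
False positives (alphabetical): elk fox gnu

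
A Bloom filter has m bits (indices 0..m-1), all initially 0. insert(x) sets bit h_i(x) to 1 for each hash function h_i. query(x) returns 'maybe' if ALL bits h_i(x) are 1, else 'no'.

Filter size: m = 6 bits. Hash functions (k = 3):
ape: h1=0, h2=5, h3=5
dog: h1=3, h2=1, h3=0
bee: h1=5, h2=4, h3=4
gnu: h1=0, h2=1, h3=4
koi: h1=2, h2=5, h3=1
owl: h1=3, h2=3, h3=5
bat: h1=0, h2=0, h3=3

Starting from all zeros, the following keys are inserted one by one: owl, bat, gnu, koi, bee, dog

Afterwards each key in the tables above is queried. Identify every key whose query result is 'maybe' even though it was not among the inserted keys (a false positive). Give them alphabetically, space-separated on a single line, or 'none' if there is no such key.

Start: bits=000000
After insert 'owl': sets bits 3 5 -> bits=000101
After insert 'bat': sets bits 0 3 -> bits=100101
After insert 'gnu': sets bits 0 1 4 -> bits=110111
After insert 'koi': sets bits 1 2 5 -> bits=111111
After insert 'bee': sets bits 4 5 -> bits=111111
After insert 'dog': sets bits 0 1 3 -> bits=111111
Not inserted: ape — query each against bits=111111:
query ape: checks bit0=1, bit5=1 (all 1) -> maybe => FALSE POSITIVE
False positives (alphabetical): ape

Answer: ape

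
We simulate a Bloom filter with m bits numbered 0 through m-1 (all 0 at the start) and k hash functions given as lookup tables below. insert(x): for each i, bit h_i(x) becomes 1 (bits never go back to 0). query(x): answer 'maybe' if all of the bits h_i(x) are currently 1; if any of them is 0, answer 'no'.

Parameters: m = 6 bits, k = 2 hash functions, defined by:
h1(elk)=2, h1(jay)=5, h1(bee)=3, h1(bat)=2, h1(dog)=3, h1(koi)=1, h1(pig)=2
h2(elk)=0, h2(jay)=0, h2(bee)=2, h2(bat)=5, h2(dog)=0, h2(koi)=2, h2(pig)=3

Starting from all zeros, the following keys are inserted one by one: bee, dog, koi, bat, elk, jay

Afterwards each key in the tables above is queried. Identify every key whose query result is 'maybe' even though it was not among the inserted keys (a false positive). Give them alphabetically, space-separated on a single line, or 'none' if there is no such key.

Start: bits=000000
After insert 'bee': sets bits 2 3 -> bits=001100
After insert 'dog': sets bits 0 3 -> bits=101100
After insert 'koi': sets bits 1 2 -> bits=111100
After insert 'bat': sets bits 2 5 -> bits=111101
After insert 'elk': sets bits 0 2 -> bits=111101
After insert 'jay': sets bits 0 5 -> bits=111101
Not inserted: pig — query each against bits=111101:
query pig: checks bit2=1, bit3=1 (all 1) -> maybe => FALSE POSITIVE
False positives (alphabetical): pig

Answer: pig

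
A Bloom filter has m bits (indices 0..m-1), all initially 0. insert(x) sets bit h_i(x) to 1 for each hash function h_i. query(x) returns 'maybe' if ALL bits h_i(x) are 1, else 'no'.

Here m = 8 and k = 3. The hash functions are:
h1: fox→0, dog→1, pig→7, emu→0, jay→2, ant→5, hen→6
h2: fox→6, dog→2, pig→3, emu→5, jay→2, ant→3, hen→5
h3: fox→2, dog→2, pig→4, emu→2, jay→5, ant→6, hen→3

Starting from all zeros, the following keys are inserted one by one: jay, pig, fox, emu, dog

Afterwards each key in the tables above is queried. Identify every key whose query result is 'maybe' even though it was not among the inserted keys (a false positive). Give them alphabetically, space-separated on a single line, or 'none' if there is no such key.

Start: bits=00000000
After insert 'jay': sets bits 2 5 -> bits=00100100
After insert 'pig': sets bits 3 4 7 -> bits=00111101
After insert 'fox': sets bits 0 2 6 -> bits=10111111
After insert 'emu': sets bits 0 2 5 -> bits=10111111
After insert 'dog': sets bits 1 2 -> bits=11111111
Not inserted: ant hen — query each against bits=11111111:
query ant: checks bit3=1, bit5=1, bit6=1 (all 1) -> maybe => FALSE POSITIVE
query hen: checks bit3=1, bit5=1, bit6=1 (all 1) -> maybe => FALSE POSITIVE
False positives (alphabetical): ant hen

Answer: ant hen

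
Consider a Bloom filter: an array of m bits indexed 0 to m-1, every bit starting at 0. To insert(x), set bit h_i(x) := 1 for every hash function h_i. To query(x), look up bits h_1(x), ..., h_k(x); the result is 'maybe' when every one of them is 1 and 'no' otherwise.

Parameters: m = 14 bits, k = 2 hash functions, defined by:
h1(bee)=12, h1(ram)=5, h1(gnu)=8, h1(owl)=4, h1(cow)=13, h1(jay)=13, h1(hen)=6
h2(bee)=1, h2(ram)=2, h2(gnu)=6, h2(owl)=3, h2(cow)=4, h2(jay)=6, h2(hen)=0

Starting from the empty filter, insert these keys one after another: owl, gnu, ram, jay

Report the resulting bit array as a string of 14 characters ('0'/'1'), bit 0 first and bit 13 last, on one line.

Start: bits=00000000000000
After insert 'owl': sets bits 3 4 -> bits=00011000000000
After insert 'gnu': sets bits 6 8 -> bits=00011010100000
After insert 'ram': sets bits 2 5 -> bits=00111110100000
After insert 'jay': sets bits 6 13 -> bits=00111110100001

Answer: 00111110100001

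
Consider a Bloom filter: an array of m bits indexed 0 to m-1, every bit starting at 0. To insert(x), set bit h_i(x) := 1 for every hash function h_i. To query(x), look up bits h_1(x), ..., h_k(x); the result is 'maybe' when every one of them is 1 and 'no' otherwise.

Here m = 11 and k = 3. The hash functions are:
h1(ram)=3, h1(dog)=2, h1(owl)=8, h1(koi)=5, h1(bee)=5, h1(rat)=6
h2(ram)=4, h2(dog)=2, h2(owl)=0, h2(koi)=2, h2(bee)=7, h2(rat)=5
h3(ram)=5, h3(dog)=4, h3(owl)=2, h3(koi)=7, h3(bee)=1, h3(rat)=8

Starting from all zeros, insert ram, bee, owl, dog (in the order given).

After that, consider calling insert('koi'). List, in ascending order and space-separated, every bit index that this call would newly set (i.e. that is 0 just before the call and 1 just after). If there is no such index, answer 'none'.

Answer: none

Derivation:
Start: bits=00000000000
After insert 'ram': sets bits 3 4 5 -> bits=00011100000
After insert 'bee': sets bits 1 5 7 -> bits=01011101000
After insert 'owl': sets bits 0 2 8 -> bits=11111101100
After insert 'dog': sets bits 2 4 -> bits=11111101100
insert 'koi' would touch bits 2 5 7; currently bit2=1, bit5=1, bit7=1
Bits that are 0 among those (would change 0->1): none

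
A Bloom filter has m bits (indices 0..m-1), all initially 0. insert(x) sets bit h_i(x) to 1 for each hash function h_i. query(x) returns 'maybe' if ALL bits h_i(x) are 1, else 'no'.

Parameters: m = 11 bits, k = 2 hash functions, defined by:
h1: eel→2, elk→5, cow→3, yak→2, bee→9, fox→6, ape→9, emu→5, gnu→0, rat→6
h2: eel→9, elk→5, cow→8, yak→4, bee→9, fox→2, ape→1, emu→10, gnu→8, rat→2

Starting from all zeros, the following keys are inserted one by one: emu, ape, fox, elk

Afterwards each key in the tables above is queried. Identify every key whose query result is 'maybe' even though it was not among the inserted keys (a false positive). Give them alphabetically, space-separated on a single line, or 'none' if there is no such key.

Start: bits=00000000000
After insert 'emu': sets bits 5 10 -> bits=00000100001
After insert 'ape': sets bits 1 9 -> bits=01000100011
After insert 'fox': sets bits 2 6 -> bits=01100110011
After insert 'elk': sets bits 5 -> bits=01100110011
Not inserted: bee cow eel gnu rat yak — query each against bits=01100110011:
query bee: checks bit9=1 (all 1) -> maybe => FALSE POSITIVE
query cow: checks bit3=0, bit8=0 (has a 0) -> no => not a false positive
query eel: checks bit2=1, bit9=1 (all 1) -> maybe => FALSE POSITIVE
query gnu: checks bit0=0, bit8=0 (has a 0) -> no => not a false positive
query rat: checks bit2=1, bit6=1 (all 1) -> maybe => FALSE POSITIVE
query yak: checks bit2=1, bit4=0 (has a 0) -> no => not a false positive
False positives (alphabetical): bee eel rat

Answer: bee eel rat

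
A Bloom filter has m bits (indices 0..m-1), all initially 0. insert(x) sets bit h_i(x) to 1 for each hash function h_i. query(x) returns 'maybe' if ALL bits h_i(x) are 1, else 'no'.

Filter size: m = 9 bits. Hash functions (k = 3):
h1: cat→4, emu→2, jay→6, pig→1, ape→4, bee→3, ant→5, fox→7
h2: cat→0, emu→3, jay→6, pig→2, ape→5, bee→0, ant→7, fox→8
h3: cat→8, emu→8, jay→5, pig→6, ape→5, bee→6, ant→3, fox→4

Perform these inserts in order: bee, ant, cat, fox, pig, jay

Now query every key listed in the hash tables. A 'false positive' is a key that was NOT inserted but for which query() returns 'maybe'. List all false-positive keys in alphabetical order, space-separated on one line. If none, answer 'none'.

Start: bits=000000000
After insert 'bee': sets bits 0 3 6 -> bits=100100100
After insert 'ant': sets bits 3 5 7 -> bits=100101110
After insert 'cat': sets bits 0 4 8 -> bits=100111111
After insert 'fox': sets bits 4 7 8 -> bits=100111111
After insert 'pig': sets bits 1 2 6 -> bits=111111111
After insert 'jay': sets bits 5 6 -> bits=111111111
Not inserted: ape emu — query each against bits=111111111:
query ape: checks bit4=1, bit5=1 (all 1) -> maybe => FALSE POSITIVE
query emu: checks bit2=1, bit3=1, bit8=1 (all 1) -> maybe => FALSE POSITIVE
False positives (alphabetical): ape emu

Answer: ape emu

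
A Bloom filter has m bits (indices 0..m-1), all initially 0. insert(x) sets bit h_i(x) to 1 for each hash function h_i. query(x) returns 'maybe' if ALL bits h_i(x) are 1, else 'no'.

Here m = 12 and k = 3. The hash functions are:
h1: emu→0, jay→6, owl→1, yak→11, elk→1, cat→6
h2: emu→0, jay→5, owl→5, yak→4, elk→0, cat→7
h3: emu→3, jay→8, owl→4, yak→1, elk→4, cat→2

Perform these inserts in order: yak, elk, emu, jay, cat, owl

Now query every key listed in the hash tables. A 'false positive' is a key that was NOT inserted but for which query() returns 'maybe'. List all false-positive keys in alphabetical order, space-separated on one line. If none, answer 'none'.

Answer: none

Derivation:
Start: bits=000000000000
After insert 'yak': sets bits 1 4 11 -> bits=010010000001
After insert 'elk': sets bits 0 1 4 -> bits=110010000001
After insert 'emu': sets bits 0 3 -> bits=110110000001
After insert 'jay': sets bits 5 6 8 -> bits=110111101001
After insert 'cat': sets bits 2 6 7 -> bits=111111111001
After insert 'owl': sets bits 1 4 5 -> bits=111111111001
Not inserted: (none) — query each against bits=111111111001:
False positives (alphabetical): none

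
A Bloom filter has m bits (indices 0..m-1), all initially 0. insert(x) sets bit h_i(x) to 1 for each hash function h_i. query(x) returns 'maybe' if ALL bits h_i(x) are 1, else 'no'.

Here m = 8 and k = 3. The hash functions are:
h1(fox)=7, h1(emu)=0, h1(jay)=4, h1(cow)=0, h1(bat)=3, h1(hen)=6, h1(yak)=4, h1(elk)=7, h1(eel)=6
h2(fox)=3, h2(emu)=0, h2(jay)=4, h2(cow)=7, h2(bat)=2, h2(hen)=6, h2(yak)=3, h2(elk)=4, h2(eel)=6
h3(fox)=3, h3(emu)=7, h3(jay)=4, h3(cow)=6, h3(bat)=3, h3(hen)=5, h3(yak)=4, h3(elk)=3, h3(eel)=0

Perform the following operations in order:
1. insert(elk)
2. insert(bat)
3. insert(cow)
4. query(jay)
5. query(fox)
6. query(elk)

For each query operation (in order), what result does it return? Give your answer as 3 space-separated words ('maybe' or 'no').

Start: bits=00000000
Op 1: insert elk -> sets bits 3 4 7 -> bits=00011001
Op 2: insert bat -> sets bits 2 3 -> bits=00111001
Op 3: insert cow -> sets bits 0 6 7 -> bits=10111011
Op 4: query jay -> checks bit4=1 (all 1) -> maybe
Op 5: query fox -> checks bit3=1, bit7=1 (all 1) -> maybe
Op 6: query elk -> checks bit3=1, bit4=1, bit7=1 (all 1) -> maybe
Query results in order: maybe maybe maybe

Answer: maybe maybe maybe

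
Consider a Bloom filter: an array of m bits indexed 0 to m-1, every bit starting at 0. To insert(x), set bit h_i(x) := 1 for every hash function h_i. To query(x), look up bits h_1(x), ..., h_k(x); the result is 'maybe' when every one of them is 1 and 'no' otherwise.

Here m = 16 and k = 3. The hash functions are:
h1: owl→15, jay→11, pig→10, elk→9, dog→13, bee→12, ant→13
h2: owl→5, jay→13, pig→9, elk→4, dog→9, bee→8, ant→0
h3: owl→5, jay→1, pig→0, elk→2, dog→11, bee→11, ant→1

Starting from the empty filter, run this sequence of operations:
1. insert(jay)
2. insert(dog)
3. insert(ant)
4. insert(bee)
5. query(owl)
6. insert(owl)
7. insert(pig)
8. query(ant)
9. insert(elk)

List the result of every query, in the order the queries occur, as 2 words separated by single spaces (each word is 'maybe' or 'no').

Start: bits=0000000000000000
Op 1: insert jay -> sets bits 1 11 13 -> bits=0100000000010100
Op 2: insert dog -> sets bits 9 11 13 -> bits=0100000001010100
Op 3: insert ant -> sets bits 0 1 13 -> bits=1100000001010100
Op 4: insert bee -> sets bits 8 11 12 -> bits=1100000011011100
Op 5: query owl -> checks bit5=0, bit15=0 (has a 0) -> no
Op 6: insert owl -> sets bits 5 15 -> bits=1100010011011101
Op 7: insert pig -> sets bits 0 9 10 -> bits=1100010011111101
Op 8: query ant -> checks bit0=1, bit1=1, bit13=1 (all 1) -> maybe
Op 9: insert elk -> sets bits 2 4 9 -> bits=1110110011111101
Query results in order: no maybe

Answer: no maybe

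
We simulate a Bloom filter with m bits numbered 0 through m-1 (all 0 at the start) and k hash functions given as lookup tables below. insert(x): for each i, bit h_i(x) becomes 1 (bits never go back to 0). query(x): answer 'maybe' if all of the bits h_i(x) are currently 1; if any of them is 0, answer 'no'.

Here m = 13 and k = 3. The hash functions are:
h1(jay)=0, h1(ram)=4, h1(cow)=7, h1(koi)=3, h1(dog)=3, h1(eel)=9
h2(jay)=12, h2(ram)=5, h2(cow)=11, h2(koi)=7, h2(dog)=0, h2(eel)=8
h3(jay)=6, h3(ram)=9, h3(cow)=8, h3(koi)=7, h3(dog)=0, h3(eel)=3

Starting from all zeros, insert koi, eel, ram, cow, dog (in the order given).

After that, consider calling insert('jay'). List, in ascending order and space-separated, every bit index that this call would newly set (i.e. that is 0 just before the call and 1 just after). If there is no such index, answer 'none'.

Answer: 6 12

Derivation:
Start: bits=0000000000000
After insert 'koi': sets bits 3 7 -> bits=0001000100000
After insert 'eel': sets bits 3 8 9 -> bits=0001000111000
After insert 'ram': sets bits 4 5 9 -> bits=0001110111000
After insert 'cow': sets bits 7 8 11 -> bits=0001110111010
After insert 'dog': sets bits 0 3 -> bits=1001110111010
insert 'jay' would touch bits 0 6 12; currently bit0=1, bit6=0, bit12=0
Bits that are 0 among those (would change 0->1): 6 12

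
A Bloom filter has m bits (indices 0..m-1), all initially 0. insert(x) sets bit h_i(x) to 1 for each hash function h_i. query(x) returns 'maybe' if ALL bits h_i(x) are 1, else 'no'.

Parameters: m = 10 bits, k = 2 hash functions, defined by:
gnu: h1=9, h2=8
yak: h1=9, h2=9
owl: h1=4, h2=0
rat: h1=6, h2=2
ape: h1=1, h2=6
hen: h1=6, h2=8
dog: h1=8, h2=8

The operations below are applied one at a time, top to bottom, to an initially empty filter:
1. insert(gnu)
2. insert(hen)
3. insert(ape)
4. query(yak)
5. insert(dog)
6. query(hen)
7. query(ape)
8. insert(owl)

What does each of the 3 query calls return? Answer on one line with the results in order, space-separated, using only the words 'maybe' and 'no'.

Start: bits=0000000000
Op 1: insert gnu -> sets bits 8 9 -> bits=0000000011
Op 2: insert hen -> sets bits 6 8 -> bits=0000001011
Op 3: insert ape -> sets bits 1 6 -> bits=0100001011
Op 4: query yak -> checks bit9=1 (all 1) -> maybe
Op 5: insert dog -> sets bits 8 -> bits=0100001011
Op 6: query hen -> checks bit6=1, bit8=1 (all 1) -> maybe
Op 7: query ape -> checks bit1=1, bit6=1 (all 1) -> maybe
Op 8: insert owl -> sets bits 0 4 -> bits=1100101011
Query results in order: maybe maybe maybe

Answer: maybe maybe maybe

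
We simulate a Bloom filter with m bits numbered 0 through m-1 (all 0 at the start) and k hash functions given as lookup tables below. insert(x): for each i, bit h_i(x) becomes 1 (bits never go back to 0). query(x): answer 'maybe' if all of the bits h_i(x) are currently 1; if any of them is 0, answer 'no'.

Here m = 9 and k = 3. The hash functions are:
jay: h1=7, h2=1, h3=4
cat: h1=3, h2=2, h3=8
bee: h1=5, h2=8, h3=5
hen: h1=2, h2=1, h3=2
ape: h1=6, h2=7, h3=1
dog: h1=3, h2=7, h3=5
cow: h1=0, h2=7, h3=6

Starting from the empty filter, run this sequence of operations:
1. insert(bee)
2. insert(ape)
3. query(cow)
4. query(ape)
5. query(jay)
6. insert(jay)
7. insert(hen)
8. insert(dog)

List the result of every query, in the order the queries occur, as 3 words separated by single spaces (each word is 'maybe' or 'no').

Answer: no maybe no

Derivation:
Start: bits=000000000
Op 1: insert bee -> sets bits 5 8 -> bits=000001001
Op 2: insert ape -> sets bits 1 6 7 -> bits=010001111
Op 3: query cow -> checks bit0=0, bit6=1, bit7=1 (has a 0) -> no
Op 4: query ape -> checks bit1=1, bit6=1, bit7=1 (all 1) -> maybe
Op 5: query jay -> checks bit1=1, bit4=0, bit7=1 (has a 0) -> no
Op 6: insert jay -> sets bits 1 4 7 -> bits=010011111
Op 7: insert hen -> sets bits 1 2 -> bits=011011111
Op 8: insert dog -> sets bits 3 5 7 -> bits=011111111
Query results in order: no maybe no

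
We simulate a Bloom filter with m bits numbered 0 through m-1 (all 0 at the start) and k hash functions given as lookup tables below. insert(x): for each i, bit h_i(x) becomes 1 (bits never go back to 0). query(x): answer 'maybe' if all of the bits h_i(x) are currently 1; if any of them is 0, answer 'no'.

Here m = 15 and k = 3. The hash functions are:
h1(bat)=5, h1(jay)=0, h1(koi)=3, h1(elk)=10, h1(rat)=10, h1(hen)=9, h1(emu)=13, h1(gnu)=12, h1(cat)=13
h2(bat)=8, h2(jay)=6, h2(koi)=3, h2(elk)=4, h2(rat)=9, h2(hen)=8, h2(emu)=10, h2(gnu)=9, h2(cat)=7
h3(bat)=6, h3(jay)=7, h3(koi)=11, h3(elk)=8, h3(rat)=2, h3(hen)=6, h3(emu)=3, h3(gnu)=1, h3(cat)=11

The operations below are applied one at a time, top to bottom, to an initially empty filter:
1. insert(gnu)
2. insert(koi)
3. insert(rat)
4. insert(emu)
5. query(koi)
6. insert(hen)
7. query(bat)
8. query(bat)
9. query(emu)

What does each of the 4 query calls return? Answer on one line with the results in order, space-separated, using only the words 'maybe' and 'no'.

Answer: maybe no no maybe

Derivation:
Start: bits=000000000000000
Op 1: insert gnu -> sets bits 1 9 12 -> bits=010000000100100
Op 2: insert koi -> sets bits 3 11 -> bits=010100000101100
Op 3: insert rat -> sets bits 2 9 10 -> bits=011100000111100
Op 4: insert emu -> sets bits 3 10 13 -> bits=011100000111110
Op 5: query koi -> checks bit3=1, bit11=1 (all 1) -> maybe
Op 6: insert hen -> sets bits 6 8 9 -> bits=011100101111110
Op 7: query bat -> checks bit5=0, bit6=1, bit8=1 (has a 0) -> no
Op 8: query bat -> checks bit5=0, bit6=1, bit8=1 (has a 0) -> no
Op 9: query emu -> checks bit3=1, bit10=1, bit13=1 (all 1) -> maybe
Query results in order: maybe no no maybe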